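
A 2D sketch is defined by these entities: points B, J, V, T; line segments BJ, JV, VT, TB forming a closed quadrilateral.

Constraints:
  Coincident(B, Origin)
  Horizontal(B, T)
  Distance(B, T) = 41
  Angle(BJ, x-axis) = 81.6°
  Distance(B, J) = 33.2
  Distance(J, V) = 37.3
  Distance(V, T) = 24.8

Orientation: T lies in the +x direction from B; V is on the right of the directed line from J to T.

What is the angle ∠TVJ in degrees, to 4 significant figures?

101.8°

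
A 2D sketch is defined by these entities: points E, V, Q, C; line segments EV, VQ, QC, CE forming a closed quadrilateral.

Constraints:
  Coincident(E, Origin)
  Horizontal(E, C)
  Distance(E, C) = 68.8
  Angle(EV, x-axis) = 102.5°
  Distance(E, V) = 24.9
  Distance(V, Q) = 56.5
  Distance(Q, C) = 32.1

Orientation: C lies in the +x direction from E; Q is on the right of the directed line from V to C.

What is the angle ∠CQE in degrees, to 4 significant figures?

143.9°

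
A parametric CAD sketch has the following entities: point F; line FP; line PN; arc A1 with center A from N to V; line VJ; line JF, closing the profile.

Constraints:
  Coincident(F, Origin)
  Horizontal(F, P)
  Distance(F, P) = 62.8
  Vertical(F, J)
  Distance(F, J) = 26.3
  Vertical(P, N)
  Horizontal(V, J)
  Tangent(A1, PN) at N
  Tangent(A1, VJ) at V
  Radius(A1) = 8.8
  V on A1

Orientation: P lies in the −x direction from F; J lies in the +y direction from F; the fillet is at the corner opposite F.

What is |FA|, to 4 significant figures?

56.76

F is at the origin; F and P share the same y with |FP| = 62.8 and P on the −x side, so P = (-62.80, 0.000). FJ is vertical with |FJ| = 26.3 and J on the +y side, so J = (0.000, 26.30). The virtual corner opposite F is at (-62.80, 26.30). The tangent condition forces AN to be normal to PN and since A1 is tangent to VJ there, AV ⟂ VJ, with radius 8.8, so the center A sits 8.8 in from both sides at A = (-54.00, 17.50). Then |FA| = |A − F| = 56.76.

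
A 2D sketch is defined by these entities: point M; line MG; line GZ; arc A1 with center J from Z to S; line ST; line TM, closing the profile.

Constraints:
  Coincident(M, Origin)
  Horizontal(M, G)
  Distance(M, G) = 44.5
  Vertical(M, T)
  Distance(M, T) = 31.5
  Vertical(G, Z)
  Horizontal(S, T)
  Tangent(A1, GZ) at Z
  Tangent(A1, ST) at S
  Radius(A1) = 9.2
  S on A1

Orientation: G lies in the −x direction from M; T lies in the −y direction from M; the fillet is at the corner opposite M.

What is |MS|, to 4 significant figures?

47.31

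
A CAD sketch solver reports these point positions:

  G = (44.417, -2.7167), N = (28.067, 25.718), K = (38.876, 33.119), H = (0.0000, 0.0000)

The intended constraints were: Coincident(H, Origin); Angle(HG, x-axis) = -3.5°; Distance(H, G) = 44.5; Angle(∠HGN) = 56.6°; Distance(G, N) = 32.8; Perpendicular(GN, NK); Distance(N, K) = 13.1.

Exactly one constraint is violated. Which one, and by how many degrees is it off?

Perpendicular(GN, NK) — off by 4.50°.

H = (0.00, 0.00) ✓; HG at -3.500° ✓; |HG| = 44.50 ✓; ∠HGN = 56.60° ✓; |GN| = 32.80 ✓; ∠(GN, NK) = 85.50° ✗; |NK| = 13.10 ✓.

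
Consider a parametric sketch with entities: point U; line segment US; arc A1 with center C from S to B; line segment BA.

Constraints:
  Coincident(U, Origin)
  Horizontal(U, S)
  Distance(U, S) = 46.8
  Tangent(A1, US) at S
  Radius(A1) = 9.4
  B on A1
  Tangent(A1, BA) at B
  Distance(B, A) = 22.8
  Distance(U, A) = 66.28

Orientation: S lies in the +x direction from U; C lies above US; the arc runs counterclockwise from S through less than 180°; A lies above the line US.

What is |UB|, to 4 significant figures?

56.78

Checks: ∠(CS, SU) = 90.00° ✓; |CS| = 9.400 ✓; |CB| = 9.400 ✓; ∠(CB, BA) = 90.00° ✓; |BA| = 22.80 ✓; |UA| = 66.28 ✓.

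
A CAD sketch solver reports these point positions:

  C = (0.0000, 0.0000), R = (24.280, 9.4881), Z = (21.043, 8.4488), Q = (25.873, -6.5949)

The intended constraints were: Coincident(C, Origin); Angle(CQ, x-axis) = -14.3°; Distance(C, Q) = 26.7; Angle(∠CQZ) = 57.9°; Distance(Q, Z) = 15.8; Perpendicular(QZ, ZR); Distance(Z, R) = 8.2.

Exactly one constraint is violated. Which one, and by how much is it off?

Distance(Z, R) = 8.2 — off by 4.80.

C = (0.00, 0.00) ✓; CQ at -14.30° ✓; |CQ| = 26.70 ✓; ∠CQZ = 57.90° ✓; |QZ| = 15.80 ✓; ∠(QZ, ZR) = 90.00° ✓; |ZR| = 3.400 ✗.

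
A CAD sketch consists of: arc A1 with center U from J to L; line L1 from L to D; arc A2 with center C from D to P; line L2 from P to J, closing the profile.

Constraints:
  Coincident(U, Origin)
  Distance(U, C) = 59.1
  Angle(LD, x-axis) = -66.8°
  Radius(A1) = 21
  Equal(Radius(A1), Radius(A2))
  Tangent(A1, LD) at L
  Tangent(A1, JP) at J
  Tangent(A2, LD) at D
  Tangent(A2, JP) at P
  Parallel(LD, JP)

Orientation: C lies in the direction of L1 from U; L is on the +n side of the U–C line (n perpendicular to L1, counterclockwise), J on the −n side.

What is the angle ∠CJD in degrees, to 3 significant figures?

15.8°

The slot axis is L1's direction at -66.8°, so u = (cos -66.8°, sin -66.8°) = (0.394, -0.919) and n = (−sin -66.8°, cos -66.8°) = (0.919, 0.394). U is at the origin and C lies 59.1 along u from U, so C = 59.1·u = (23.3, -54.3). Tangency of A1 to both parallel lines with radius 21.0 puts L and J at U ± 21.0·n: L = (19.3, 8.27), J = (-19.3, -8.27). Equal radii place D and P the same way about C: D = C + 21.0·n = (42.6, -46.0), P = C − 21.0·n = (3.98, -62.6). Then cos ∠CJD = JC·JD / (|JC||JD|), giving 15.8°.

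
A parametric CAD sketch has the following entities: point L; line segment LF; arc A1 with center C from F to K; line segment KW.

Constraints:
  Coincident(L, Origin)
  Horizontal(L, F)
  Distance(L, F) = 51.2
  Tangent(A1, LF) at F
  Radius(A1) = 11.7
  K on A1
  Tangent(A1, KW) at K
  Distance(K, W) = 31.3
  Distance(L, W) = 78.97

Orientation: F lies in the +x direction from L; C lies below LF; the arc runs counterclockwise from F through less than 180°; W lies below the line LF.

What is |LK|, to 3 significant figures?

48.3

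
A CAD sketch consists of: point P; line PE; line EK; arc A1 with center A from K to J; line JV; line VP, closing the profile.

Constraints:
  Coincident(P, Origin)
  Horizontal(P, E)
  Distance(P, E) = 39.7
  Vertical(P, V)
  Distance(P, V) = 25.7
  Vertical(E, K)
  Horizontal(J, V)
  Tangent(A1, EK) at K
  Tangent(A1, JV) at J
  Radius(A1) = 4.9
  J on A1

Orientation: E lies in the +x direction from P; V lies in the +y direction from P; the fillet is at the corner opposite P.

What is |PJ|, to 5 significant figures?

43.261

P is at the origin; PE is horizontal with |PE| = 39.7 and E on the +x side, so E = (39.700, 0.0000). P and V share the same x with |PV| = 25.7 and V on the +y side, so V = (0.0000, 25.700). The virtual corner opposite P is at (39.700, 25.700). Tangency of A1 to EK means the radius AK is perpendicular to EK and the tangent condition forces AJ to be normal to JV, with radius 4.9, so the center A sits 4.9 in from both sides at A = (34.800, 20.800). That places the tangent points at K = (39.700, 20.800) on EK and J = (34.800, 25.700) on JV. Then |PJ| = |J − P| = 43.261.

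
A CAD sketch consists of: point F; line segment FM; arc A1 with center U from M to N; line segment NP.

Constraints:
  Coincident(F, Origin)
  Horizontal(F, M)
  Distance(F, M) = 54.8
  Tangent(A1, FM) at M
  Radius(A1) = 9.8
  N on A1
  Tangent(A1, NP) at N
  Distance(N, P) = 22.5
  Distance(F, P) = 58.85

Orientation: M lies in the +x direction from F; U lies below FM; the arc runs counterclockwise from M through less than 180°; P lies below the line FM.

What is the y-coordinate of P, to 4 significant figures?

-33.49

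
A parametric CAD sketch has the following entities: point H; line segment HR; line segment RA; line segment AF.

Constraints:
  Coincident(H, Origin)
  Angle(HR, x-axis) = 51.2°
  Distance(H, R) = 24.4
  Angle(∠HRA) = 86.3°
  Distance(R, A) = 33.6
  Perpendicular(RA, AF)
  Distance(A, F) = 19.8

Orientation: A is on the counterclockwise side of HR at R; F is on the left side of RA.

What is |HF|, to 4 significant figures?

32.35

∠HRA = 86.3°, so RA runs at 51.2° + (180° − 86.3°) = 144.9° from the x-axis; with |RA| = 33.6, A = R + 33.6·(cos 144.9°, sin 144.9°) = (-12.20, 38.34). RA is perpendicular to AF; with |AF| = 19.8 on the left of RA, F = A + 19.8·(-0.5750, -0.8181) = (-23.59, 22.14). Then |HF| = |F − H| = 32.35.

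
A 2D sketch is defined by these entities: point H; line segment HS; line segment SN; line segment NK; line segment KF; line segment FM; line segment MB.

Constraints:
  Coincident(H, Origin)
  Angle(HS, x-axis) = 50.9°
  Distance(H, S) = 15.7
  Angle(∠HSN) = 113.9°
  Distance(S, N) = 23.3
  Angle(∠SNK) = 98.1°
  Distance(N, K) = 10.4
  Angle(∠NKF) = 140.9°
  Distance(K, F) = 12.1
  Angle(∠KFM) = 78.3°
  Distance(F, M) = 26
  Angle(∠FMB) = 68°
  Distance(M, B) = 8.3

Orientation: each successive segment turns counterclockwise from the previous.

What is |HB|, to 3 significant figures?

19.9

∠KFM = 78.3° gives FM at -20.3° from the x-axis; with |FM| = 26.0, M = (7.46, 10.3). ∠FMB = 68.0° gives MB at 91.7° from the x-axis; with |MB| = 8.3, B = (7.21, 18.6). Then |HB| = |B − H| = 19.9.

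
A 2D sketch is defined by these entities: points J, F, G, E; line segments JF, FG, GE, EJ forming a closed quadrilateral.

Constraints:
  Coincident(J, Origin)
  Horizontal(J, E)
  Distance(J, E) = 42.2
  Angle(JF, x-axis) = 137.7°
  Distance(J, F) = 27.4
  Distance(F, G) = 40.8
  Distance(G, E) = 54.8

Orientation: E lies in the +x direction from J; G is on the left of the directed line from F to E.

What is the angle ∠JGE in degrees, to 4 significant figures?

48.48°

Checks: |FG| = 40.80 ✓; |GE| = 54.80 ✓.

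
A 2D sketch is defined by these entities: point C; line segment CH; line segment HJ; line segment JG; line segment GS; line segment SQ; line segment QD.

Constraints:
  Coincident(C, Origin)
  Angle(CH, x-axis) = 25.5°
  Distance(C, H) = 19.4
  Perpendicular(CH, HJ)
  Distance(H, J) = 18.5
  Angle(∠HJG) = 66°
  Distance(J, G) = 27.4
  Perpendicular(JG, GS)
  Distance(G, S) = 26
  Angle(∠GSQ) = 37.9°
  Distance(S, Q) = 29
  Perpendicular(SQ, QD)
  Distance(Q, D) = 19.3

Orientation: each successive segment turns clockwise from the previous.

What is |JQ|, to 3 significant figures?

10.1

C is at the origin; CH runs at 25.5° with length 19.4, so H = (17.5, 8.35). CH ⟂ HJ, so HJ runs at -64.5°; with |HJ| = 18.5, J = (25.5, -8.35). ∠HJG = 66.0° gives JG at -178° from the x-axis; with |JG| = 27.4, G = (-1.92, -9.06). JG ⟂ GS, so GS runs at 91.5°; with |GS| = 26.0, S = (-2.60, 16.9). ∠GSQ = 37.9° gives SQ at -50.6° from the x-axis; with |SQ| = 29.0, Q = (15.8, -5.48). Then |JQ| = |Q − J| = 10.1.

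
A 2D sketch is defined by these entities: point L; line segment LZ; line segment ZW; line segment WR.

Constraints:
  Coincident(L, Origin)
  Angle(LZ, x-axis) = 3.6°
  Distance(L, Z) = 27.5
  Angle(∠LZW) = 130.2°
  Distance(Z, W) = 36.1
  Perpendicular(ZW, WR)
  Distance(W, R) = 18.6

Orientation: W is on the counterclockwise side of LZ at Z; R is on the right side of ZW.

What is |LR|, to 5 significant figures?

66.846

∠LZW = 130.2°, so ZW runs at 3.6° + (180° − 130.2°) = 53.400° from the x-axis; with |ZW| = 36.1, W = Z + 36.1·(cos 53.400°, sin 53.400°) = (48.969, 30.708). The perpendicularity gives WR at right angles to ZW; with |WR| = 18.6 on the right of ZW, R = W + 18.6·(0.80282, -0.59622) = (63.902, 19.619). Then |LR| = |R − L| = 66.846.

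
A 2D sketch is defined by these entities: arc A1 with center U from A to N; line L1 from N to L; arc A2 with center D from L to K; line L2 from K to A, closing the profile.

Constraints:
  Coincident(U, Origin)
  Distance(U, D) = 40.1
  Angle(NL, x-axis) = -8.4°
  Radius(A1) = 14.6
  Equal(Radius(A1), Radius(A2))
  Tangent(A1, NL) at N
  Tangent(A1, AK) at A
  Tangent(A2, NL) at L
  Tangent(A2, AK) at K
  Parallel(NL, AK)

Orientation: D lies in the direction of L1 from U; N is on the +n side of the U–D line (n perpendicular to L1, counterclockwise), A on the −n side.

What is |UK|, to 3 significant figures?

42.7

The slot axis is L1's direction at -8.4°, so u = (cos -8.4°, sin -8.4°) = (0.989, -0.146) and n = (−sin -8.4°, cos -8.4°) = (0.146, 0.989). U is at the origin and D lies 40.1 along u from U, so D = 40.1·u = (39.7, -5.86). Tangency of A1 to both parallel lines with radius 14.6 puts N and A at U ± 14.6·n: N = (2.13, 14.4), A = (-2.13, -14.4). Equal radii place L and K the same way about D: L = D + 14.6·n = (41.8, 8.59), K = D − 14.6·n = (37.5, -20.3). Then |UK| = |K − U| = 42.7.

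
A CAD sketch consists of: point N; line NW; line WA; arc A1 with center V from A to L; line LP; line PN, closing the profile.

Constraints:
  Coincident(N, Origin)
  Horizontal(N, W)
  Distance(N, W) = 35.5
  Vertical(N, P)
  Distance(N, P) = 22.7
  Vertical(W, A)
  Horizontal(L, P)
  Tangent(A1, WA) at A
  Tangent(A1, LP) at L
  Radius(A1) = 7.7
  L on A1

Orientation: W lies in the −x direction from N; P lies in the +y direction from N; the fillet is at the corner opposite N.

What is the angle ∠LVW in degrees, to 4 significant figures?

152.8°

The virtual corner opposite N is at (-35.50, 22.70). Since A1 is tangent to WA there, VA ⟂ WA and A1 meets LP tangentially, so VL is at right angles to LP, with radius 7.7, so the center V sits 7.7 in from both sides at V = (-27.80, 15.00). That places the tangent points at A = (-35.50, 15.00) on WA and L = (-27.80, 22.70) on LP. Then cos ∠LVW = VL·VW / (|VL||VW|), giving 152.8°.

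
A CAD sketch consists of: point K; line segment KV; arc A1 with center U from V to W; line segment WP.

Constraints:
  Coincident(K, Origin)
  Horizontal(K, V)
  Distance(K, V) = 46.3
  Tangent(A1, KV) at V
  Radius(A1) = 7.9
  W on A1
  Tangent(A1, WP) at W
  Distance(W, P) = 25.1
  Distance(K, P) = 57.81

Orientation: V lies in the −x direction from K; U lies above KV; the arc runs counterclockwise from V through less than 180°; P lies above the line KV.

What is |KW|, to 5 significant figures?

40.151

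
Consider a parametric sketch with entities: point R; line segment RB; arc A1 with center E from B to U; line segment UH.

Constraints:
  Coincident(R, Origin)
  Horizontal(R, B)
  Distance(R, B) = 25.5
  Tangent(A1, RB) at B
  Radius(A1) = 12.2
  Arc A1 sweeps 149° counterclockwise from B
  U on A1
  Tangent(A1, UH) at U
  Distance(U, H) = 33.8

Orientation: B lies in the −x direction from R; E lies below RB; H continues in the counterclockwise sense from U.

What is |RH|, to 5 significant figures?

40.164

R is at the origin; R and B share the same y with |RB| = 25.5 and B on the −x side, so B = (-25.500, 0.0000). Tangency of A1 to RB means the radius EB is perpendicular to RB, so E = B + (0, -12.2) = (-25.500, -12.200). On A1, B sits at bearing 90° from E; a 149° counterclockwise sweep puts U at bearing 239°, so U = E + 12.2·(cos 239°, sin 239°) = (-31.783, -22.657). A1 meets UH tangentially, so EU is at right angles to UH, so UH runs along (−sin 239°, cos 239°); with |UH| = 33.8, H = (-2.8112, -40.066). Then |RH| = |H − R| = 40.164.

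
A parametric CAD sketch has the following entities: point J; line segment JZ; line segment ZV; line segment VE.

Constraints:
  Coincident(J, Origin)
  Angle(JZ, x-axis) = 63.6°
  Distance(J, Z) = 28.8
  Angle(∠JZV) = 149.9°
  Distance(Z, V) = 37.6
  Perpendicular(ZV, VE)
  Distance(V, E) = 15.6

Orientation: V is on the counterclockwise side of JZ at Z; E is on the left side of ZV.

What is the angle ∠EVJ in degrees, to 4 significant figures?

76.99°

J is at the origin; JZ runs at 63.6° with length 28.8, so Z = 28.8·(cos 63.6°, sin 63.6°) = (12.81, 25.80). ∠JZV = 149.9°, so ZV runs at 63.6° + (180° − 149.9°) = 93.70° from the x-axis; with |ZV| = 37.6, V = Z + 37.6·(cos 93.70°, sin 93.70°) = (10.38, 63.32). ZV is perpendicular to VE; with |VE| = 15.6 on the left of ZV, E = V + 15.6·(-0.9979, -0.06453) = (-5.188, 62.31). Then cos ∠EVJ = VE·VJ / (|VE||VJ|), giving 76.99°.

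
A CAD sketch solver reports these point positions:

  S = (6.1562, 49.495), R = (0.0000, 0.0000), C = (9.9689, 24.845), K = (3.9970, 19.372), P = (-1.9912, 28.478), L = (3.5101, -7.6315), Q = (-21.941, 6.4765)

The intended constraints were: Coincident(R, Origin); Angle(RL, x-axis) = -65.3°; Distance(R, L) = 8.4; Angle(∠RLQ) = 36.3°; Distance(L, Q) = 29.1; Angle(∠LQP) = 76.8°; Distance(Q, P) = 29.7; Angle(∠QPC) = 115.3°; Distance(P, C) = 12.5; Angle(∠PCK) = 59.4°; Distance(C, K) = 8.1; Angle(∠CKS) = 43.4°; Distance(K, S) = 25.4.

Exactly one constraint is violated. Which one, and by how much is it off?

Distance(K, S) = 25.4 — off by 4.80.

R = (0.00, 0.00) ✓; RL at -65.30° ✓; |RL| = 8.400 ✓; ∠RLQ = 36.30° ✓; |LQ| = 29.10 ✓; ∠LQP = 76.80° ✓; |QP| = 29.70 ✓; ∠QPC = 115.3° ✓; |PC| = 12.50 ✓; ∠PCK = 59.40° ✓; |CK| = 8.100 ✓; ∠CKS = 43.40° ✓; |KS| = 30.20 ✗.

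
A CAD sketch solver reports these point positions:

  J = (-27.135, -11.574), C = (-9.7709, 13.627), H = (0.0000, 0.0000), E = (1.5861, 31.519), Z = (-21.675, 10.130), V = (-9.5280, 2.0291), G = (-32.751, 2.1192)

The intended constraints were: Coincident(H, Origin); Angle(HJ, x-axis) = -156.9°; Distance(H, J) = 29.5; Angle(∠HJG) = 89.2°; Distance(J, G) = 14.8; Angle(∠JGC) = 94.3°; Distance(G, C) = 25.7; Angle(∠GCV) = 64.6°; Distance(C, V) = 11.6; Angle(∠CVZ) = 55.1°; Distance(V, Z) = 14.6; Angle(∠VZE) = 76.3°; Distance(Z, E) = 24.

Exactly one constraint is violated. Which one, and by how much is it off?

Distance(Z, E) = 24 — off by 7.60.

H = (0.00, 0.00) ✓; HJ at -156.9° ✓; |HJ| = 29.50 ✓; ∠HJG = 89.20° ✓; |JG| = 14.80 ✓; ∠JGC = 94.30° ✓; |GC| = 25.70 ✓; ∠GCV = 64.60° ✓; |CV| = 11.60 ✓; ∠CVZ = 55.10° ✓; |VZ| = 14.60 ✓; ∠VZE = 76.30° ✓; |ZE| = 31.60 ✗.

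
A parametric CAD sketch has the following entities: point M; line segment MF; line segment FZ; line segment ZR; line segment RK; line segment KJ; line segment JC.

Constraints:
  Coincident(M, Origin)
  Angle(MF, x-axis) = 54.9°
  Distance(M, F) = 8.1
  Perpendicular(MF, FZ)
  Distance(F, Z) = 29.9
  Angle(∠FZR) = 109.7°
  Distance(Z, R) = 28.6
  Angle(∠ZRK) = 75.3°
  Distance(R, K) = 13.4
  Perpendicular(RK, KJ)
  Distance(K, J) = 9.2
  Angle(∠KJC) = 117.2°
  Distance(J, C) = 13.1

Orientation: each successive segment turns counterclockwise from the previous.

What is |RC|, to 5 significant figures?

15.288

M is at the origin; MF runs at 54.9° with length 8.1, so F = (4.6575, 6.6270). MF ⟂ FZ, so FZ runs at 144.90°; with |FZ| = 29.9, Z = (-19.805, 23.820). ∠FZR = 109.7° gives ZR at -144.80° from the x-axis; with |ZR| = 28.6, R = (-43.175, 7.3337). ∠ZRK = 75.3° gives RK at -40.100° from the x-axis; with |RK| = 13.4, K = (-32.926, -1.2976). RK is perpendicular to KJ, so KJ runs at 49.900°; with |KJ| = 9.2, J = (-27.000, 5.7397). ∠KJC = 117.2° gives JC at 112.70° from the x-axis; with |JC| = 13.1, C = (-32.055, 17.825). Then |RC| = |C − R| = 15.288.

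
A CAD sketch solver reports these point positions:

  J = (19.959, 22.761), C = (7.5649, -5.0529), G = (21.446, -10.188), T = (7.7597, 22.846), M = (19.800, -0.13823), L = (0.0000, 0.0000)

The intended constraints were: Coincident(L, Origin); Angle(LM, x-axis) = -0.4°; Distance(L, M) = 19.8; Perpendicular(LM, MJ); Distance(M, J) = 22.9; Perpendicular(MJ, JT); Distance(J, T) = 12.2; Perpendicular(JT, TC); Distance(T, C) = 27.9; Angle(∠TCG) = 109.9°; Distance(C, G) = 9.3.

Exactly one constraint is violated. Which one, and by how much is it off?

Distance(C, G) = 9.3 — off by 5.50.

L = (0.00, 0.00) ✓; LM at -0.4000° ✓; |LM| = 19.80 ✓; ∠(LM, MJ) = 90.00° ✓; |MJ| = 22.90 ✓; ∠(MJ, JT) = 90.00° ✓; |JT| = 12.20 ✓; ∠(JT, TC) = 90.00° ✓; |TC| = 27.90 ✓; ∠TCG = 109.9° ✓; |CG| = 14.80 ✗.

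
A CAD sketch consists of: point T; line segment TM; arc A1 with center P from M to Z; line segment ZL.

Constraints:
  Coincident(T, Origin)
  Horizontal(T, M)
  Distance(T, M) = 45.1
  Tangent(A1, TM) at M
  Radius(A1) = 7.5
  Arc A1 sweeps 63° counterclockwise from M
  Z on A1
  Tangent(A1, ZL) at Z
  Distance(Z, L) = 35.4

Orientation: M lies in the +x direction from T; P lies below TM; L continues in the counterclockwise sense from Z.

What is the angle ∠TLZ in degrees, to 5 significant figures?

59.090°

T is at the origin; T and M share the same y with |TM| = 45.1 and M on the +x side, so M = (45.100, 0.0000). The tangent condition forces PM to be normal to TM, so P = M + (0, -7.5) = (45.100, -7.5000). On A1, M sits at bearing 90° from P; a 63° counterclockwise sweep puts Z at bearing 153°, so Z = P + 7.5·(cos 153°, sin 153°) = (38.417, -4.0951). The tangent condition forces PZ to be normal to ZL, so ZL runs along (−sin 153°, cos 153°); with |ZL| = 35.4, L = (22.346, -35.637). Then cos ∠TLZ = LT·LZ / (|LT||LZ|), giving 59.090°.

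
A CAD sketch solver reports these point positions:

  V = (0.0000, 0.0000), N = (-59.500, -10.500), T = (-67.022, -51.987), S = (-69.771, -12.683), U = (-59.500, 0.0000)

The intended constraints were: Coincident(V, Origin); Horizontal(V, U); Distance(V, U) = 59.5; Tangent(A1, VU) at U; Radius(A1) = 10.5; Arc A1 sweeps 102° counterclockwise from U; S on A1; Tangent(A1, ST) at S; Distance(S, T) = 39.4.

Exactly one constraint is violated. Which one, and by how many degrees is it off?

Tangent(A1, ST) at S — off by 8.00°.

V = (0.00, 0.00) ✓; V.y = 0.00, U.y = 0.00 ✓; |VU| = 59.50 ✓; ∠(NU, UV) = 90.00° ✓; |NU| = 10.50 ✓; bearing(N→S) − bearing(N→U) = 102.0° ✓; |NS| = 10.50 ✓; ∠(NS, ST) = 98.00° ✗; |ST| = 39.40 ✓.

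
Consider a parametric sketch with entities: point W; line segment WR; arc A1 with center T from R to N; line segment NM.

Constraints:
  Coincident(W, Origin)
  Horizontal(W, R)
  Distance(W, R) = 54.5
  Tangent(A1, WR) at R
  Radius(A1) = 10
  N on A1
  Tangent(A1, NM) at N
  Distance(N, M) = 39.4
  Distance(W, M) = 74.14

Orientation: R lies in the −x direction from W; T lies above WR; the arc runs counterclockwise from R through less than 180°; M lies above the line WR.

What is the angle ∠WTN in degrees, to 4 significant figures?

24.14°

Checks: |TN| = 10.00 ✓; ∠(TN, NM) = 90.00° ✓; |NM| = 39.40 ✓; |WM| = 74.14 ✓.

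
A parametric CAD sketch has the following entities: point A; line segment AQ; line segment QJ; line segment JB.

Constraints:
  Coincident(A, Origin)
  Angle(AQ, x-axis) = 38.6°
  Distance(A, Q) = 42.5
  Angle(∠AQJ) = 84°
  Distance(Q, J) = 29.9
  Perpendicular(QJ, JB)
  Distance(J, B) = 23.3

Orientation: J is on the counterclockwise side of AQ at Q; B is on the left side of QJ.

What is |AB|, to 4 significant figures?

31.75

∠AQJ = 84.0°, so QJ runs at 38.6° + (180° − 84.0°) = 134.6° from the x-axis; with |QJ| = 29.9, J = Q + 29.9·(cos 134.6°, sin 134.6°) = (12.22, 47.80). QJ ⟂ JB; with |JB| = 23.3 on the left of QJ, B = J + 23.3·(-0.7120, -0.7022) = (-4.370, 31.44). Then |AB| = |B − A| = 31.75.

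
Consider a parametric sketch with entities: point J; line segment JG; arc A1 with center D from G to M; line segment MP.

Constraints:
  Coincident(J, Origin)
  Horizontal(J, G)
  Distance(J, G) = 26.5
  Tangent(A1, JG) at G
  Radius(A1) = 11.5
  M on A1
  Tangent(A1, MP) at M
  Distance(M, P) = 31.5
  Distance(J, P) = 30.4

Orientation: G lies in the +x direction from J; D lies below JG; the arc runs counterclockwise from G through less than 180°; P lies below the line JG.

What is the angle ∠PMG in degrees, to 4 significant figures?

152.8°

Checks: |DM| = 11.50 ✓; ∠(DM, MP) = 90.00° ✓; |MP| = 31.50 ✓; |JP| = 30.40 ✓.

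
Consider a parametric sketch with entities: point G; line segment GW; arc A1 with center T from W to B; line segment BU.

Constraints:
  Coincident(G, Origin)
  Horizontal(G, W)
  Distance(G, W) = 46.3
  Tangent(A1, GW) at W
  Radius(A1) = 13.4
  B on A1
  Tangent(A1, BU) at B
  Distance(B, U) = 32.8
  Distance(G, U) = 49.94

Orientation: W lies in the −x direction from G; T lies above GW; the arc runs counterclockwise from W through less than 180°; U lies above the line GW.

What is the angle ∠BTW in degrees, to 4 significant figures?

77.57°

Checks: |TB| = 13.40 ✓; ∠(TB, BU) = 90.00° ✓; |BU| = 32.80 ✓; |GU| = 49.94 ✓.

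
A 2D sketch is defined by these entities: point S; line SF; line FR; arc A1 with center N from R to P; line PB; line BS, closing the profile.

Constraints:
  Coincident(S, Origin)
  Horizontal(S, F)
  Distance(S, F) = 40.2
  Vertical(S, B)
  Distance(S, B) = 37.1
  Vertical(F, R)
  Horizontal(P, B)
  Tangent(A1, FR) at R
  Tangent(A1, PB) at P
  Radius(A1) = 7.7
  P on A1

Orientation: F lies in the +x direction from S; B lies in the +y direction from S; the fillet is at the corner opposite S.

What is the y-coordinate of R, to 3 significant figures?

29.4

S is at the origin; S and F share the same y with |SF| = 40.2 and F on the +x side, so F = (40.2, 0.00). SB is vertical with |SB| = 37.1 and B on the +y side, so B = (0.00, 37.1). The virtual corner opposite S is at (40.2, 37.1). The tangent condition forces NR to be normal to FR and tangency of A1 to PB means the radius NP is perpendicular to PB, with radius 7.7, so the center N sits 7.7 in from both sides at N = (32.5, 29.4). That places the tangent points at R = (40.2, 29.4) on FR and P = (32.5, 37.1) on PB. So R.y = 29.4.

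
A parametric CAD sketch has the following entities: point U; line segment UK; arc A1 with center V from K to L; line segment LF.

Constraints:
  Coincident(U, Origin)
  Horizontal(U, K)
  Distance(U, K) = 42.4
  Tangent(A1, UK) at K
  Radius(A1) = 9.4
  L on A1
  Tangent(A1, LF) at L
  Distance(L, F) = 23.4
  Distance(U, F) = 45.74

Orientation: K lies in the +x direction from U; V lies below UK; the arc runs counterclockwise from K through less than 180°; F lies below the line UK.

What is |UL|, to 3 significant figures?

34.2

Checks: |VL| = 9.400 ✓; ∠(VL, LF) = 90.00° ✓; |LF| = 23.40 ✓; |UF| = 45.74 ✓.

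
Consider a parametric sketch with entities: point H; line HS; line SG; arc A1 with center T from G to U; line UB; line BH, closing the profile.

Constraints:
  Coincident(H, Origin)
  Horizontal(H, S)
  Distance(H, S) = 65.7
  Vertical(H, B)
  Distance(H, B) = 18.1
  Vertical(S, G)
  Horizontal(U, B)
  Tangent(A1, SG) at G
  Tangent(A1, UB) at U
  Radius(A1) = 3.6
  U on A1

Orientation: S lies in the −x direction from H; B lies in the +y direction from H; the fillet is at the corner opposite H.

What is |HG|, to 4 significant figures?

67.28

H is at the origin; H and S share the same y with |HS| = 65.7 and S on the −x side, so S = (-65.70, 0.000). HB is vertical with |HB| = 18.1 and B on the +y side, so B = (0.000, 18.10). The virtual corner opposite H is at (-65.70, 18.10). Since A1 is tangent to SG there, TG ⟂ SG and since A1 is tangent to UB there, TU ⟂ UB, with radius 3.6, so the center T sits 3.6 in from both sides at T = (-62.10, 14.50). That places the tangent points at G = (-65.70, 14.50) on SG and U = (-62.10, 18.10) on UB. Then |HG| = |G − H| = 67.28.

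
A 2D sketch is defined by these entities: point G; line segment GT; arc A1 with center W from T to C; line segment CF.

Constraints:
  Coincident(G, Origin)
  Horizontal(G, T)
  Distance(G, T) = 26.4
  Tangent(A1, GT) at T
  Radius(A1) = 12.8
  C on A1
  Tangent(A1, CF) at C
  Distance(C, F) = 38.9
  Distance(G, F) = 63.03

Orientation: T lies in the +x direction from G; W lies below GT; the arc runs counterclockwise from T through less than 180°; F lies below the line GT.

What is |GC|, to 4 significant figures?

24.34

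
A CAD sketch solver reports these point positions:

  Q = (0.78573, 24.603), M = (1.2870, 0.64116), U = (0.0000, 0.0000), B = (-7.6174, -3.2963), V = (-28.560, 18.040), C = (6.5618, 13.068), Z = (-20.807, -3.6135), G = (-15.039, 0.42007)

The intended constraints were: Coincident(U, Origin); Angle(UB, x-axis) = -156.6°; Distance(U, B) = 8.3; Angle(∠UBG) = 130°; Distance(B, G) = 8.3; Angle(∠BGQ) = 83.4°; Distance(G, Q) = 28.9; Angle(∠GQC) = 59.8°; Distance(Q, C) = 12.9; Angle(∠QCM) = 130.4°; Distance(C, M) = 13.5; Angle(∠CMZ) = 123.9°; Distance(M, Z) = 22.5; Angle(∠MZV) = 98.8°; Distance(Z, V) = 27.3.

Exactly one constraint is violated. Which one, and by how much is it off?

Distance(Z, V) = 27.3 — off by 4.30.

U = (0.00, 0.00) ✓; UB at -156.6° ✓; |UB| = 8.300 ✓; ∠UBG = 130.0° ✓; |BG| = 8.300 ✓; ∠BGQ = 83.40° ✓; |GQ| = 28.90 ✓; ∠GQC = 59.80° ✓; |QC| = 12.90 ✓; ∠QCM = 130.4° ✓; |CM| = 13.50 ✓; ∠CMZ = 123.9° ✓; |MZ| = 22.50 ✓; ∠MZV = 98.80° ✓; |ZV| = 23.00 ✗.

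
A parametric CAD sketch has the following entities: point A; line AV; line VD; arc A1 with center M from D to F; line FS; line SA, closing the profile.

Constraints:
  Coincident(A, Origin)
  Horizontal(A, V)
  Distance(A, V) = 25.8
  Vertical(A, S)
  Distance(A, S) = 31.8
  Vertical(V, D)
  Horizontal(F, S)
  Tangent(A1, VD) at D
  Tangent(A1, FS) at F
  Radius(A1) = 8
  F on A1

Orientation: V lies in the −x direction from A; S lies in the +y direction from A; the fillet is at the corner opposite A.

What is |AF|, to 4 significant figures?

36.44

The virtual corner opposite A is at (-25.80, 31.80). Tangency of A1 to VD means the radius MD is perpendicular to VD and the tangent condition forces MF to be normal to FS, with radius 8.0, so the center M sits 8.0 in from both sides at M = (-17.80, 23.80). That places the tangent points at D = (-25.80, 23.80) on VD and F = (-17.80, 31.80) on FS. Then |AF| = |F − A| = 36.44.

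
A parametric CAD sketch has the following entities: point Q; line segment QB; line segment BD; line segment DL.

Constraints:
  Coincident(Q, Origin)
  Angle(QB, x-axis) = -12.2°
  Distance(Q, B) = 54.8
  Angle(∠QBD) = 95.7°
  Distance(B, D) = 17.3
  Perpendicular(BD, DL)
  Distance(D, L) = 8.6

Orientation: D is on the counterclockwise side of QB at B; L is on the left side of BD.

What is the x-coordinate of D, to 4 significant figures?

58.88

Q is at the origin; QB runs at -12.2° with length 54.8, so B = 54.8·(cos -12.2°, sin -12.2°) = (53.56, -11.58). ∠QBD = 95.7°, so BD runs at -12.2° + (180° − 95.7°) = 72.10° from the x-axis; with |BD| = 17.3, D = B + 17.3·(cos 72.10°, sin 72.10°) = (58.88, 4.882). So D.x = 58.88.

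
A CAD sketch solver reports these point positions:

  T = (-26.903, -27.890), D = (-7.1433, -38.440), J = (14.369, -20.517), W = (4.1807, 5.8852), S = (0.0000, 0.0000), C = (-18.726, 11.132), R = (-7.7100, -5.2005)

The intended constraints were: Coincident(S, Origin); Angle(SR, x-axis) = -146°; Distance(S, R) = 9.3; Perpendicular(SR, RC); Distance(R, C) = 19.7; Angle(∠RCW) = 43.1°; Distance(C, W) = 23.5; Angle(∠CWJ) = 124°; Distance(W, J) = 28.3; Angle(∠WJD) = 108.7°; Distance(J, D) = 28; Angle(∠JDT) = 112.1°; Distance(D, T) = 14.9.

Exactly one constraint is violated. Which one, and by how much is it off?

Distance(D, T) = 14.9 — off by 7.50.

S = (0.00, 0.00) ✓; SR at -146.0° ✓; |SR| = 9.300 ✓; ∠(SR, RC) = 90.00° ✓; |RC| = 19.70 ✓; ∠RCW = 43.10° ✓; |CW| = 23.50 ✓; ∠CWJ = 124.0° ✓; |WJ| = 28.30 ✓; ∠WJD = 108.7° ✓; |JD| = 28.00 ✓; ∠JDT = 112.1° ✓; |DT| = 22.40 ✗.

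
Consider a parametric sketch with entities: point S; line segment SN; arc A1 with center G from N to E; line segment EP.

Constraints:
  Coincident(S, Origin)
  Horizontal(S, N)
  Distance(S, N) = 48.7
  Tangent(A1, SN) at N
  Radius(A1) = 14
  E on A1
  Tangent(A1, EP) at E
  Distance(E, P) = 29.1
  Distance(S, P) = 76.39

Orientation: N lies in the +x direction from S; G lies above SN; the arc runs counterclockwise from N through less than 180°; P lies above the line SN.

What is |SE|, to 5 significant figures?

64.183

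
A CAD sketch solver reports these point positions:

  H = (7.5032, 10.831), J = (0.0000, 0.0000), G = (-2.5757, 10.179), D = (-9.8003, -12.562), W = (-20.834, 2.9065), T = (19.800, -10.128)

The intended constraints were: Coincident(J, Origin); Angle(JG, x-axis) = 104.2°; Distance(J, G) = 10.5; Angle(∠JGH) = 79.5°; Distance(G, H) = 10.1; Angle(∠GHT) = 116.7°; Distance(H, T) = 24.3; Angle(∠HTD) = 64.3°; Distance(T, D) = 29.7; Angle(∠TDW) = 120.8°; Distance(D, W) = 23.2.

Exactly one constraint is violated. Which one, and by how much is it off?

Distance(D, W) = 23.2 — off by 4.20.

J = (0.00, 0.00) ✓; JG at 104.2° ✓; |JG| = 10.50 ✓; ∠JGH = 79.50° ✓; |GH| = 10.10 ✓; ∠GHT = 116.7° ✓; |HT| = 24.30 ✓; ∠HTD = 64.30° ✓; |TD| = 29.70 ✓; ∠TDW = 120.8° ✓; |DW| = 19.00 ✗.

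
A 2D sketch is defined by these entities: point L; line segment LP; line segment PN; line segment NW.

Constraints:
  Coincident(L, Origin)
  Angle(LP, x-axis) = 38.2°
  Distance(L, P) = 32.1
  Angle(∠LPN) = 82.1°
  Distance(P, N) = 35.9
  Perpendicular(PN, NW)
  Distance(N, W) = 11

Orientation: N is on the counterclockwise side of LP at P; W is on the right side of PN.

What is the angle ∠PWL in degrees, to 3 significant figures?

36.6°

L is at the origin; LP runs at 38.2° with length 32.1, so P = 32.1·(cos 38.2°, sin 38.2°) = (25.2, 19.9). ∠LPN = 82.1°, so PN runs at 38.2° + (180° − 82.1°) = 136° from the x-axis; with |PN| = 35.9, N = P + 35.9·(cos 136°, sin 136°) = (-0.642, 44.7). PN is perpendicular to NW; with |NW| = 11.0 on the right of PN, W = N + 11.0·(0.693, 0.721) = (6.99, 52.7). Then cos ∠PWL = WP·WL / (|WP||WL|), giving 36.6°.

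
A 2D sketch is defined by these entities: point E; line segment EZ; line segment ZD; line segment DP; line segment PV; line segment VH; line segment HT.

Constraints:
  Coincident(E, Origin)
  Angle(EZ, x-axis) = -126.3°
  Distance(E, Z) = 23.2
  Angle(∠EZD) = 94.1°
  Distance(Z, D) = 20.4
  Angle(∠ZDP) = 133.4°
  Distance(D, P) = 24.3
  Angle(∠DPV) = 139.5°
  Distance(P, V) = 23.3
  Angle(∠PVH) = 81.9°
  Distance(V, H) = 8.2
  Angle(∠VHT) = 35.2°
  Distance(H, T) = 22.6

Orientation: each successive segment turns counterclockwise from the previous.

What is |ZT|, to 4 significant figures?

57.47

E is at the origin; EZ runs at -126.3° with length 23.2, so Z = (-13.73, -18.70). ∠EZD = 94.1° gives ZD at -40.40° from the x-axis; with |ZD| = 20.4, D = (1.801, -31.92). ∠ZDP = 133.4° gives DP at 6.200° from the x-axis; with |DP| = 24.3, P = (25.96, -29.29). ∠DPV = 139.5° gives PV at 46.70° from the x-axis; with |PV| = 23.3, V = (41.94, -12.34). ∠PVH = 81.9° gives VH at 144.8° from the x-axis; with |VH| = 8.2, H = (35.24, -7.611). ∠VHT = 35.2° gives HT at -70.40° from the x-axis; with |HT| = 22.6, T = (42.82, -28.90). Then |ZT| = |T − Z| = 57.47.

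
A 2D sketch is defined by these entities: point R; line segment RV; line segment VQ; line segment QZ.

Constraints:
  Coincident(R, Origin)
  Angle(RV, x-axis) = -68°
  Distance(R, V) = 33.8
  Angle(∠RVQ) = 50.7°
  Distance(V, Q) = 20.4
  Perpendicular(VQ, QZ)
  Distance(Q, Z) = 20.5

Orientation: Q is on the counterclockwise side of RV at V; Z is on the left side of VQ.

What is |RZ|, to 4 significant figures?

5.745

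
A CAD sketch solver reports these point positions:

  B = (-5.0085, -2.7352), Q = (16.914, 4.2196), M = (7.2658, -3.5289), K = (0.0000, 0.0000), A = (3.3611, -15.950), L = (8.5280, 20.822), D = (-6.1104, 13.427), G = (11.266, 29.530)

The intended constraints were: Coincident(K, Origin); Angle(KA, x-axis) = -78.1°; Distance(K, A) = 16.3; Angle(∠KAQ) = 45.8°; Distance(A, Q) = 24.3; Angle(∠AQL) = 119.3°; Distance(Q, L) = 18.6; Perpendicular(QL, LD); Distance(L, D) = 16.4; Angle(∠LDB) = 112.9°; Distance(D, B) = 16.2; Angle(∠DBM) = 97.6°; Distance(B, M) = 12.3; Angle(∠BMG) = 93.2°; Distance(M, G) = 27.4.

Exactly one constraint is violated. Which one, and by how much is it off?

Distance(M, G) = 27.4 — off by 5.90.

K = (0.00, 0.00) ✓; KA at -78.10° ✓; |KA| = 16.30 ✓; ∠KAQ = 45.80° ✓; |AQ| = 24.30 ✓; ∠AQL = 119.3° ✓; |QL| = 18.60 ✓; ∠(QL, LD) = 90.00° ✓; |LD| = 16.40 ✓; ∠LDB = 112.9° ✓; |DB| = 16.20 ✓; ∠DBM = 97.60° ✓; |BM| = 12.30 ✓; ∠BMG = 93.20° ✓; |MG| = 33.30 ✗.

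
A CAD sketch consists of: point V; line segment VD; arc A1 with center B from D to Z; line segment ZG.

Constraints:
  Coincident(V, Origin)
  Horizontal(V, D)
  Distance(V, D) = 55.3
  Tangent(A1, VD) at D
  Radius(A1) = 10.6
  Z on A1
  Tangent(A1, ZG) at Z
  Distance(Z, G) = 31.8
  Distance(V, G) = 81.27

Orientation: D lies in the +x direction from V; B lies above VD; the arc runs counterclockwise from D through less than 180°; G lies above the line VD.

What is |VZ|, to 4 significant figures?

66.40

Checks: |BZ| = 10.60 ✓; ∠(BZ, ZG) = 90.00° ✓; |ZG| = 31.80 ✓; |VG| = 81.27 ✓.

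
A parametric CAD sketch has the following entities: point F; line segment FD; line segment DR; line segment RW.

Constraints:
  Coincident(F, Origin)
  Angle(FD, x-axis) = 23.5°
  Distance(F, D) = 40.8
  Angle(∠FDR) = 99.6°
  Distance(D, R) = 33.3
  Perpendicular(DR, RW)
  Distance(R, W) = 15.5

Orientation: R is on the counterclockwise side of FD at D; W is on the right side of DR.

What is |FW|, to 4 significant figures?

68.66

∠FDR = 99.6°, so DR runs at 23.5° + (180° − 99.6°) = 103.9° from the x-axis; with |DR| = 33.3, R = D + 33.3·(cos 103.9°, sin 103.9°) = (29.42, 48.59). DR is perpendicular to RW; with |RW| = 15.5 on the right of DR, W = R + 15.5·(0.9707, 0.2402) = (44.46, 52.32). Then |FW| = |W − F| = 68.66.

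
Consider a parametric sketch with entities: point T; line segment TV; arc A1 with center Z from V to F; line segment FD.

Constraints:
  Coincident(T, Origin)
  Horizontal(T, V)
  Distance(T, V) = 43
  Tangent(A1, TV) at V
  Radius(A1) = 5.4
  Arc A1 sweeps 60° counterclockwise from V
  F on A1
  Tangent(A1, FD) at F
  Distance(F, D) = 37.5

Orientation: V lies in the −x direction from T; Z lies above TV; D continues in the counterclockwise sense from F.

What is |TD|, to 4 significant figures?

40.26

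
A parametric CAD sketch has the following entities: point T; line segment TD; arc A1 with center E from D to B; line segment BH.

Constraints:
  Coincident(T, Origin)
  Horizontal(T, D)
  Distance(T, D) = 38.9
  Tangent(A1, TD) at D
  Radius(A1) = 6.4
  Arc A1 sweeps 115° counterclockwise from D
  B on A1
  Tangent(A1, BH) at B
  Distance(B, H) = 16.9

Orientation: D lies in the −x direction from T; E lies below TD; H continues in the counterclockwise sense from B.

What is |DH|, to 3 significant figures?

24.5

On A1, D sits at bearing 90° from E; a 115° counterclockwise sweep puts B at bearing 205°, so B = E + 6.4·(cos 205°, sin 205°) = (-44.7, -9.10). Since A1 is tangent to BH there, EB ⟂ BH, so BH runs along (−sin 205°, cos 205°); with |BH| = 16.9, H = (-37.6, -24.4). Then |DH| = |H − D| = 24.5.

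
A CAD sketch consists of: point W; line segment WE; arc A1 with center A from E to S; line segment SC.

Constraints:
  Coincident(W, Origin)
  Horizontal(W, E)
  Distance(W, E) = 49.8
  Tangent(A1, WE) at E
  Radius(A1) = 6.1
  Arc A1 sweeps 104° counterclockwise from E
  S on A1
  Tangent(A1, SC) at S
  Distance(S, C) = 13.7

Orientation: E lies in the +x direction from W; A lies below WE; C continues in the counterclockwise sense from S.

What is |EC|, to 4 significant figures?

21.03

W is at the origin; W and E share the same y with |WE| = 49.8 and E on the +x side, so E = (49.80, 0.000). Since A1 is tangent to WE there, AE ⟂ WE, so A = E + (0, -6.1) = (49.80, -6.100). On A1, E sits at bearing 90° from A; a 104° counterclockwise sweep puts S at bearing 194°, so S = A + 6.1·(cos 194°, sin 194°) = (43.88, -7.576). Since A1 is tangent to SC there, AS ⟂ SC, so SC runs along (−sin 194°, cos 194°); with |SC| = 13.7, C = (47.20, -20.87). Then |EC| = |C − E| = 21.03.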